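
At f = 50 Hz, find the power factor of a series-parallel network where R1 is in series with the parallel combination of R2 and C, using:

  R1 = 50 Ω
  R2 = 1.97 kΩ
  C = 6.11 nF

Step 1 — Angular frequency: ω = 2π·f = 2π·50 = 314.2 rad/s.
Step 2 — Component impedances:
  R1: Z = R = 50 Ω
  R2: Z = R = 1970 Ω
  C: Z = 1/(jωC) = -j/(ω·C) = 0 - j5.21e+05 Ω
Step 3 — Parallel branch: R2 || C = 1/(1/R2 + 1/C) = 1970 - j7.449 Ω.
Step 4 — Series with R1: Z_total = R1 + (R2 || C) = 2020 - j7.449 Ω = 2020∠-0.2° Ω.
Step 5 — Power factor: PF = cos(φ) = Re(Z)/|Z| = 2020/2020 = 1.
Step 6 — Type: Im(Z) = -7.449 ⇒ leading (phase φ = -0.2°).

PF = 1 (leading, φ = -0.2°)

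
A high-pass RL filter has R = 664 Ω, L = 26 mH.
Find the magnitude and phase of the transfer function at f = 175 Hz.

Step 1 — Angular frequency: ω = 2π·175 = 1100 rad/s.
Step 2 — Transfer function: H(jω) = jωL/(R + jωL).
Step 3 — Numerator jωL = j·28.59; denominator R + jωL = 664 + j28.59.
Step 4 — H = 0.00185 + j0.04298.
Step 5 — Magnitude: |H| = 0.04302 (-27.3 dB); phase: φ = 87.5°.

|H| = 0.04302 (-27.3 dB), φ = 87.5°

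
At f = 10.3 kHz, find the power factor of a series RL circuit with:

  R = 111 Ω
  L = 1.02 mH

Step 1 — Angular frequency: ω = 2π·f = 2π·1.03e+04 = 6.472e+04 rad/s.
Step 2 — Component impedances:
  R: Z = R = 111 Ω
  L: Z = jωL = j·6.472e+04·0.00102 = 0 + j66.01 Ω
Step 3 — Series combination: Z_total = R + L = 111 + j66.01 Ω = 129.1∠30.7° Ω.
Step 4 — Power factor: PF = cos(φ) = Re(Z)/|Z| = 111/129.15 = 0.8595.
Step 5 — Type: Im(Z) = 66.01 ⇒ lagging (phase φ = 30.7°).

PF = 0.8595 (lagging, φ = 30.7°)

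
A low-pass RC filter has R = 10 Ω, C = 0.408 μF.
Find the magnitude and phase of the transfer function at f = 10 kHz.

Step 1 — Angular frequency: ω = 2π·1e+04 = 6.283e+04 rad/s.
Step 2 — Transfer function: H(jω) = 1/(1 + jωRC).
Step 3 — Denominator: 1 + jωRC = 1 + j·6.283e+04·10·4.08e-07 = 1 + j0.2564.
Step 4 — H = 0.9383 - j0.2405.
Step 5 — Magnitude: |H| = 0.9687 (-0.3 dB); phase: φ = -14.4°.

|H| = 0.9687 (-0.3 dB), φ = -14.4°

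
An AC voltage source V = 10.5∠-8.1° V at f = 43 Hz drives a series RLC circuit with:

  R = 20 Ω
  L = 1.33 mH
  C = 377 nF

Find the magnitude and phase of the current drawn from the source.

Step 1 — Angular frequency: ω = 2π·f = 2π·43 = 270.2 rad/s.
Step 2 — Component impedances:
  R: Z = R = 20 Ω
  L: Z = jωL = j·270.2·0.00133 = 0 + j0.3593 Ω
  C: Z = 1/(jωC) = -j/(ω·C) = 0 - j9818 Ω
Step 3 — Series combination: Z_total = R + L + C = 20 - j9817 Ω = 9817∠-89.9° Ω.
Step 4 — Source phasor: V = 10.5∠-8.1° V = 10.4 - j1.479 V.
Step 5 — Ohm's law: I = V / Z_total = (10.4 - j1.479) / (20 - j9817) = 0.0001529 + j0.001059 A.
Step 6 — Convert to polar: |I| = 0.00107 A, ∠I = 81.8°.

I = 0.00107∠81.8° A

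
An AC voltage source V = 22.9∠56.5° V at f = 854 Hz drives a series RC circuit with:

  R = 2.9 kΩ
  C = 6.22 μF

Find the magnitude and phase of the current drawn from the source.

Step 1 — Angular frequency: ω = 2π·f = 2π·854 = 5366 rad/s.
Step 2 — Component impedances:
  R: Z = R = 2900 Ω
  C: Z = 1/(jωC) = -j/(ω·C) = 0 - j29.96 Ω
Step 3 — Series combination: Z_total = R + C = 2900 - j29.96 Ω = 2900∠-0.6° Ω.
Step 4 — Source phasor: V = 22.9∠56.5° V = 12.64 + j19.1 V.
Step 5 — Ohm's law: I = V / Z_total = (12.64 + j19.1) / (2900 - j29.96) = 0.00429 + j0.006629 A.
Step 6 — Convert to polar: |I| = 0.007896 A, ∠I = 57.1°.

I = 0.007896∠57.1° A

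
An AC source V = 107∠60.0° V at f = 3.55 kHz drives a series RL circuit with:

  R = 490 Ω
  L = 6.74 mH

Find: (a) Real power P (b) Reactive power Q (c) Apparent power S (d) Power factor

Step 1 — Angular frequency: ω = 2π·f = 2π·3550 = 2.231e+04 rad/s.
Step 2 — Component impedances:
  R: Z = R = 490 Ω
  L: Z = jωL = j·2.231e+04·0.00674 = 0 + j150.3 Ω
Step 3 — Series combination: Z_total = R + L = 490 + j150.3 Ω = 512.5∠17.1° Ω.
Step 4 — Source phasor: V = 107∠60.0° V = 53.5 + j92.66 V.
Step 5 — Current: I = V / Z = 0.1528 + j0.1422 A = 0.2088∠42.9° A.
Step 6 — Complex power: S = V·I* = 21.36 + j6.552 VA.
Step 7 — Real power: P = Re(S) = 21.36 W.
Step 8 — Reactive power: Q = Im(S) = 6.552 VAR.
Step 9 — Apparent power: |S| = 22.34 VA.
Step 10 — Power factor: PF = P/|S| = 0.956 (lagging).

(a) P = 21.36 W  (b) Q = 6.552 VAR  (c) S = 22.34 VA  (d) PF = 0.956 (lagging)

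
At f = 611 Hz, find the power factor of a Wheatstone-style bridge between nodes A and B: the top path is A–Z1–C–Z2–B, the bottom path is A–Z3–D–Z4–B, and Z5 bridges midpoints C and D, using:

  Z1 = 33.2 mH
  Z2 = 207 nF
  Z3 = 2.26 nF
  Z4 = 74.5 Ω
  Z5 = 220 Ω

Step 1 — Angular frequency: ω = 2π·f = 2π·611 = 3839 rad/s.
Step 2 — Component impedances:
  Z1: Z = jωL = j·3839·0.0332 = 0 + j127.5 Ω
  Z2: Z = 1/(jωC) = -j/(ω·C) = 0 - j1258 Ω
  Z3: Z = 1/(jωC) = -j/(ω·C) = 0 - j1.153e+05 Ω
  Z4: Z = R = 74.5 Ω
  Z5: Z = R = 220 Ω
Step 3 — Bridge requires nodal analysis (the Z5 bridge couples midpoints C and D, so the two paths cannot be reduced to a simple series/parallel combination). Setting node B to ground and injecting 1 A at node A, the 3-node admittance system at A, C, D solves to V_A = Z_AB = 279.5 + j61.79 Ω = 286.2∠12.5° Ω.
Step 4 — Power factor: PF = cos(φ) = Re(Z)/|Z| = 279.49/286.24 = 0.9764.
Step 5 — Type: Im(Z) = 61.79 ⇒ lagging (phase φ = 12.5°).

PF = 0.9764 (lagging, φ = 12.5°)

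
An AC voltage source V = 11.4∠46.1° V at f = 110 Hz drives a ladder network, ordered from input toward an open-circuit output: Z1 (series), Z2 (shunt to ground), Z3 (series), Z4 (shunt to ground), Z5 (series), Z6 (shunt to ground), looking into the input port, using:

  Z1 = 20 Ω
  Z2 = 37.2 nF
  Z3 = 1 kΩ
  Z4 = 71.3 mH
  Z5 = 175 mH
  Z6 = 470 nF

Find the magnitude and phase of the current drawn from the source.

Step 1 — Angular frequency: ω = 2π·f = 2π·110 = 691.2 rad/s.
Step 2 — Component impedances:
  Z1: Z = R = 20 Ω
  Z2: Z = 1/(jωC) = -j/(ω·C) = 0 - j3.889e+04 Ω
  Z3: Z = R = 1000 Ω
  Z4: Z = jωL = j·691.2·0.0713 = 0 + j49.28 Ω
  Z5: Z = jωL = j·691.2·0.175 = 0 + j121 Ω
  Z6: Z = 1/(jωC) = -j/(ω·C) = 0 - j3078 Ω
Step 3 — Ladder network (open output): work backward from the far end, alternating series and parallel combinations. Z_in = 1022 + j24.39 Ω = 1022∠1.4° Ω.
Step 4 — Source phasor: V = 11.4∠46.1° V = 7.905 + j8.214 V.
Step 5 — Ohm's law: I = V / Z_total = (7.905 + j8.214) / (1022 + j24.39) = 0.007923 + j0.007849 A.
Step 6 — Convert to polar: |I| = 0.01115 A, ∠I = 44.7°.

I = 0.01115∠44.7° A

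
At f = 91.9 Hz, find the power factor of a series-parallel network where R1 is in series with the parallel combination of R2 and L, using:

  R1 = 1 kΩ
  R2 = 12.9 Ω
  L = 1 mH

Step 1 — Angular frequency: ω = 2π·f = 2π·91.9 = 577.4 rad/s.
Step 2 — Component impedances:
  R1: Z = R = 1000 Ω
  R2: Z = R = 12.9 Ω
  L: Z = jωL = j·577.4·0.001 = 0 + j0.5774 Ω
Step 3 — Parallel branch: R2 || L = 1/(1/R2 + 1/L) = 0.02579 + j0.5763 Ω.
Step 4 — Series with R1: Z_total = R1 + (R2 || L) = 1000 + j0.5763 Ω = 1000∠0.0° Ω.
Step 5 — Power factor: PF = cos(φ) = Re(Z)/|Z| = 1000/1000 = 1.
Step 6 — Type: Im(Z) = 0.5763 ⇒ lagging (phase φ = 0.0°).

PF = 1 (lagging, φ = 0.0°)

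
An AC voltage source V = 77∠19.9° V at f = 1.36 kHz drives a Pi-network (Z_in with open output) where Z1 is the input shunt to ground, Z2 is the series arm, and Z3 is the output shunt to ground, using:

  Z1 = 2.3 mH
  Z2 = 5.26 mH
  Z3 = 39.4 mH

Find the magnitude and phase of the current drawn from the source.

Step 1 — Angular frequency: ω = 2π·f = 2π·1360 = 8545 rad/s.
Step 2 — Component impedances:
  Z1: Z = jωL = j·8545·0.0023 = 0 + j19.65 Ω
  Z2: Z = jωL = j·8545·0.00526 = 0 + j44.95 Ω
  Z3: Z = jωL = j·8545·0.0394 = 0 + j336.7 Ω
Step 3 — With open output, the series arm Z2 and the output shunt Z3 appear in series to ground: Z2 + Z3 = 0 + j381.6 Ω.
Step 4 — Parallel with input shunt Z1: Z_in = Z1 || (Z2 + Z3) = 0 + j18.69 Ω = 18.69∠90.0° Ω.
Step 5 — Source phasor: V = 77∠19.9° V = 72.4 + j26.21 V.
Step 6 — Ohm's law: I = V / Z_total = (72.4 + j26.21) / (0 + j18.69) = 1.402 - j3.874 A.
Step 7 — Convert to polar: |I| = 4.12 A, ∠I = -70.1°.

I = 4.12∠-70.1° A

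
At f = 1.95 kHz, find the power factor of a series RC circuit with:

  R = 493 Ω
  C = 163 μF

Step 1 — Angular frequency: ω = 2π·f = 2π·1950 = 1.225e+04 rad/s.
Step 2 — Component impedances:
  R: Z = R = 493 Ω
  C: Z = 1/(jωC) = -j/(ω·C) = 0 - j0.5007 Ω
Step 3 — Series combination: Z_total = R + C = 493 - j0.5007 Ω = 493∠-0.1° Ω.
Step 4 — Power factor: PF = cos(φ) = Re(Z)/|Z| = 493/493 = 1.
Step 5 — Type: Im(Z) = -0.5007 ⇒ leading (phase φ = -0.1°).

PF = 1 (leading, φ = -0.1°)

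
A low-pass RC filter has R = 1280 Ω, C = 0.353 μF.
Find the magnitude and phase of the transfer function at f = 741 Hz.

Step 1 — Angular frequency: ω = 2π·741 = 4656 rad/s.
Step 2 — Transfer function: H(jω) = 1/(1 + jωRC).
Step 3 — Denominator: 1 + jωRC = 1 + j·4656·1280·3.53e-07 = 1 + j2.104.
Step 4 — H = 0.1843 - j0.3877.
Step 5 — Magnitude: |H| = 0.4293 (-7.3 dB); phase: φ = -64.6°.

|H| = 0.4293 (-7.3 dB), φ = -64.6°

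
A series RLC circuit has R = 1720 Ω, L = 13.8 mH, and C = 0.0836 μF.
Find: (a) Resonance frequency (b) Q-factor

Step 1 — Resonance condition Im(Z)=0 gives ω₀ = 1/√(LC).
Step 2 — ω₀ = 1/√(0.0138·8.36e-08) = 2.944e+04 rad/s.
Step 3 — f₀ = ω₀/(2π) = 4686 Hz.
Step 4 — Series Q: Q = ω₀L/R = 2.944e+04·0.0138/1720 = 0.2362.

(a) f₀ = 4686 Hz  (b) Q = 0.2362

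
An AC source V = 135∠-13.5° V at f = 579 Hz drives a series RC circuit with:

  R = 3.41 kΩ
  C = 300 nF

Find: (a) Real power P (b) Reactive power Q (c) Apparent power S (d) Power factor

Step 1 — Angular frequency: ω = 2π·f = 2π·579 = 3638 rad/s.
Step 2 — Component impedances:
  R: Z = R = 3410 Ω
  C: Z = 1/(jωC) = -j/(ω·C) = 0 - j916.3 Ω
Step 3 — Series combination: Z_total = R + C = 3410 - j916.3 Ω = 3531∠-15.0° Ω.
Step 4 — Source phasor: V = 135∠-13.5° V = 131.3 - j31.52 V.
Step 5 — Current: I = V / Z = 0.03822 + j0.001028 A = 0.03823∠1.5° A.
Step 6 — Complex power: S = V·I* = 4.985 - j1.339 VA.
Step 7 — Real power: P = Re(S) = 4.985 W.
Step 8 — Reactive power: Q = Im(S) = -1.339 VAR.
Step 9 — Apparent power: |S| = 5.161 VA.
Step 10 — Power factor: PF = P/|S| = 0.9657 (leading).

(a) P = 4.985 W  (b) Q = -1.339 VAR  (c) S = 5.161 VA  (d) PF = 0.9657 (leading)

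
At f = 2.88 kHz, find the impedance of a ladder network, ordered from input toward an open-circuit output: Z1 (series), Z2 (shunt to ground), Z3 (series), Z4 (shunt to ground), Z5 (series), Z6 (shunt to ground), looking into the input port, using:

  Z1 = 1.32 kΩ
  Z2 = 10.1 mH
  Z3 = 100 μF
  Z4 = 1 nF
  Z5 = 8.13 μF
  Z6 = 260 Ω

Step 1 — Angular frequency: ω = 2π·f = 2π·2880 = 1.81e+04 rad/s.
Step 2 — Component impedances:
  Z1: Z = R = 1320 Ω
  Z2: Z = jωL = j·1.81e+04·0.0101 = 0 + j182.8 Ω
  Z3: Z = 1/(jωC) = -j/(ω·C) = 0 - j0.5526 Ω
  Z4: Z = 1/(jωC) = -j/(ω·C) = 0 - j5.526e+04 Ω
  Z5: Z = 1/(jωC) = -j/(ω·C) = 0 - j6.797 Ω
  Z6: Z = R = 260 Ω
Step 3 — Ladder network (open output): work backward from the far end, alternating series and parallel combinations. Z_in = 1409 + j123.3 Ω = 1414∠5.0° Ω.

Z = 1409 + j123.3 Ω = 1414∠5.0° Ω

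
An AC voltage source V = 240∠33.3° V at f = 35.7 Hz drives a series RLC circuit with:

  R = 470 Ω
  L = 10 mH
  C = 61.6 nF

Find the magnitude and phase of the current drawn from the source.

Step 1 — Angular frequency: ω = 2π·f = 2π·35.7 = 224.3 rad/s.
Step 2 — Component impedances:
  R: Z = R = 470 Ω
  L: Z = jωL = j·224.3·0.01 = 0 + j2.243 Ω
  C: Z = 1/(jωC) = -j/(ω·C) = 0 - j7.237e+04 Ω
Step 3 — Series combination: Z_total = R + L + C = 470 - j7.237e+04 Ω = 7.237e+04∠-89.6° Ω.
Step 4 — Source phasor: V = 240∠33.3° V = 200.6 + j131.8 V.
Step 5 — Ohm's law: I = V / Z_total = (200.6 + j131.8) / (470 - j7.237e+04) = -0.001803 + j0.002783 A.
Step 6 — Convert to polar: |I| = 0.003316 A, ∠I = 122.9°.

I = 0.003316∠122.9° A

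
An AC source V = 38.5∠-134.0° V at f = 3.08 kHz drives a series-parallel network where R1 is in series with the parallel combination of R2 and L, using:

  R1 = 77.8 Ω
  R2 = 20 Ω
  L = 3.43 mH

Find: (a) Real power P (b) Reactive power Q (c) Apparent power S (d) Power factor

Step 1 — Angular frequency: ω = 2π·f = 2π·3080 = 1.935e+04 rad/s.
Step 2 — Component impedances:
  R1: Z = R = 77.8 Ω
  R2: Z = R = 20 Ω
  L: Z = jωL = j·1.935e+04·0.00343 = 0 + j66.38 Ω
Step 3 — Parallel branch: R2 || L = 1/(1/R2 + 1/L) = 18.34 + j5.525 Ω.
Step 4 — Series with R1: Z_total = R1 + (R2 || L) = 96.14 + j5.525 Ω = 96.29∠3.3° Ω.
Step 5 — Source phasor: V = 38.5∠-134.0° V = -26.74 - j27.69 V.
Step 6 — Current: I = V / Z = -0.2938 - j0.2712 A = 0.3998∠-137.3° A.
Step 7 — Complex power: S = V·I* = 15.37 + j0.8831 VA.
Step 8 — Real power: P = Re(S) = 15.37 W.
Step 9 — Reactive power: Q = Im(S) = 0.8831 VAR.
Step 10 — Apparent power: |S| = 15.39 VA.
Step 11 — Power factor: PF = P/|S| = 0.9984 (lagging).

(a) P = 15.37 W  (b) Q = 0.8831 VAR  (c) S = 15.39 VA  (d) PF = 0.9984 (lagging)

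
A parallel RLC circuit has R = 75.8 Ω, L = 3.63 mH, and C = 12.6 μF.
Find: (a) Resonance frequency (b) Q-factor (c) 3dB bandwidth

Step 1 — Resonance: ω₀ = 1/√(LC) = 1/√(0.00363·1.26e-05) = 4676 rad/s.
Step 2 — f₀ = ω₀/(2π) = 744.2 Hz.
Step 3 — Parallel Q: Q = R/(ω₀L) = 75.8/(4676·0.00363) = 4.466.
Step 4 — Bandwidth: Δω = ω₀/Q = 1047 rad/s; BW = Δω/(2π) = 166.6 Hz.

(a) f₀ = 744.2 Hz  (b) Q = 4.466  (c) BW = 166.6 Hz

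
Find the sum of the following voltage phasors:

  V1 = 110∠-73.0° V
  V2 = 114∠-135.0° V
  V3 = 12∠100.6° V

Step 1 — Convert each phasor to rectangular form:
  V1 = 110·(cos(-73.0°) + j·sin(-73.0°)) = 32.16 - j105.2 V
  V2 = 114·(cos(-135.0°) + j·sin(-135.0°)) = -80.61 - j80.61 V
  V3 = 12·(cos(100.6°) + j·sin(100.6°)) = -2.207 + j11.8 V
Step 2 — Sum components: V_total = -50.66 - j174 V.
Step 3 — Convert to polar: |V_total| = 181.2 V, ∠V_total = -106.2°.

V_total = 181.2∠-106.2° V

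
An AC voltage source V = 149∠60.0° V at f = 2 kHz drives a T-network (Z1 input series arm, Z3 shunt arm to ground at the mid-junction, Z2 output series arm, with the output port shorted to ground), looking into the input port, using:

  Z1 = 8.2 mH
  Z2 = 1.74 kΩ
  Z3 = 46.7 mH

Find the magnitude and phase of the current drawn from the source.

Step 1 — Angular frequency: ω = 2π·f = 2π·2000 = 1.257e+04 rad/s.
Step 2 — Component impedances:
  Z1: Z = jωL = j·1.257e+04·0.0082 = 0 + j103 Ω
  Z2: Z = R = 1740 Ω
  Z3: Z = jωL = j·1.257e+04·0.0467 = 0 + j586.8 Ω
Step 3 — With the output port shorted to ground, the output series arm Z2 runs from the junction to ground; the shunt arm Z3 also runs from the junction to ground. They appear in parallel: Z3 || Z2 = 177.7 + j526.9 Ω.
Step 4 — Series with input arm Z1: Z_in = Z1 + (Z3 || Z2) = 177.7 + j630 Ω = 654.5∠74.2° Ω.
Step 5 — Source phasor: V = 149∠60.0° V = 74.5 + j129 V.
Step 6 — Ohm's law: I = V / Z_total = (74.5 + j129) / (177.7 + j630) = 0.2206 - j0.05602 A.
Step 7 — Convert to polar: |I| = 0.2276 A, ∠I = -14.2°.

I = 0.2276∠-14.2° A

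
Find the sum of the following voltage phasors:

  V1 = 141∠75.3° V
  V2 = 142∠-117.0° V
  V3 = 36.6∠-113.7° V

Step 1 — Convert each phasor to rectangular form:
  V1 = 141·(cos(75.3°) + j·sin(75.3°)) = 35.78 + j136.4 V
  V2 = 142·(cos(-117.0°) + j·sin(-117.0°)) = -64.47 - j126.5 V
  V3 = 36.6·(cos(-113.7°) + j·sin(-113.7°)) = -14.71 - j33.51 V
Step 2 — Sum components: V_total = -43.4 - j23.65 V.
Step 3 — Convert to polar: |V_total| = 49.42 V, ∠V_total = -151.4°.

V_total = 49.42∠-151.4° V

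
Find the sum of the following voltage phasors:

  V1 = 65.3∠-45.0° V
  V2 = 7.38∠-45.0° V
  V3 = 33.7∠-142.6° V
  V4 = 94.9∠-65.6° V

Step 1 — Convert each phasor to rectangular form:
  V1 = 65.3·(cos(-45.0°) + j·sin(-45.0°)) = 46.17 - j46.17 V
  V2 = 7.38·(cos(-45.0°) + j·sin(-45.0°)) = 5.218 - j5.218 V
  V3 = 33.7·(cos(-142.6°) + j·sin(-142.6°)) = -26.77 - j20.47 V
  V4 = 94.9·(cos(-65.6°) + j·sin(-65.6°)) = 39.2 - j86.42 V
Step 2 — Sum components: V_total = 63.82 - j158.3 V.
Step 3 — Convert to polar: |V_total| = 170.7 V, ∠V_total = -68.0°.

V_total = 170.7∠-68.0° V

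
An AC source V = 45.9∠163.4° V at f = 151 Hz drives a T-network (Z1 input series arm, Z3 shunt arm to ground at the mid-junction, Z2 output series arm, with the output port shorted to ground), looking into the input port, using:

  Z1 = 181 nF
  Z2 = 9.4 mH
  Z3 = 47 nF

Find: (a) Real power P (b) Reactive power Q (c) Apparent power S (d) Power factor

Step 1 — Angular frequency: ω = 2π·f = 2π·151 = 948.8 rad/s.
Step 2 — Component impedances:
  Z1: Z = 1/(jωC) = -j/(ω·C) = 0 - j5823 Ω
  Z2: Z = jωL = j·948.8·0.0094 = 0 + j8.918 Ω
  Z3: Z = 1/(jωC) = -j/(ω·C) = 0 - j2.243e+04 Ω
Step 3 — With the output port shorted to ground, the output series arm Z2 runs from the junction to ground; the shunt arm Z3 also runs from the junction to ground. They appear in parallel: Z3 || Z2 = 0 + j8.922 Ω.
Step 4 — Series with input arm Z1: Z_in = Z1 + (Z3 || Z2) = 0 - j5814 Ω = 5814∠-90.0° Ω.
Step 5 — Source phasor: V = 45.9∠163.4° V = -43.99 + j13.11 V.
Step 6 — Current: I = V / Z = -0.002255 - j0.007565 A = 0.007894∠-106.6° A.
Step 7 — Complex power: S = V·I* = 0 - j0.3623 VA.
Step 8 — Real power: P = Re(S) = 0 W.
Step 9 — Reactive power: Q = Im(S) = -0.3623 VAR.
Step 10 — Apparent power: |S| = 0.3623 VA.
Step 11 — Power factor: PF = P/|S| = 0 (leading).

(a) P = 0 W  (b) Q = -0.3623 VAR  (c) S = 0.3623 VA  (d) PF = 0 (leading)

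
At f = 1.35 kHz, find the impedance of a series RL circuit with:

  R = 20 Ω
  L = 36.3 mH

Step 1 — Angular frequency: ω = 2π·f = 2π·1350 = 8482 rad/s.
Step 2 — Component impedances:
  R: Z = R = 20 Ω
  L: Z = jωL = j·8482·0.0363 = 0 + j307.9 Ω
Step 3 — Series combination: Z_total = R + L = 20 + j307.9 Ω = 308.6∠86.3° Ω.

Z = 20 + j307.9 Ω = 308.6∠86.3° Ω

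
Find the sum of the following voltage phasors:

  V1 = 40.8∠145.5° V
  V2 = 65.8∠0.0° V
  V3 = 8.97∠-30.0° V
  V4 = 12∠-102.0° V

Step 1 — Convert each phasor to rectangular form:
  V1 = 40.8·(cos(145.5°) + j·sin(145.5°)) = -33.62 + j23.11 V
  V2 = 65.8·(cos(0.0°) + j·sin(0.0°)) = 65.8 V
  V3 = 8.97·(cos(-30.0°) + j·sin(-30.0°)) = 7.768 - j4.485 V
  V4 = 12·(cos(-102.0°) + j·sin(-102.0°)) = -2.495 - j11.74 V
Step 2 — Sum components: V_total = 37.45 + j6.887 V.
Step 3 — Convert to polar: |V_total| = 38.08 V, ∠V_total = 10.4°.

V_total = 38.08∠10.4° V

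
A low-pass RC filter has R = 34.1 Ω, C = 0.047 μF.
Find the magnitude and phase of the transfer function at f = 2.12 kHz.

Step 1 — Angular frequency: ω = 2π·2120 = 1.332e+04 rad/s.
Step 2 — Transfer function: H(jω) = 1/(1 + jωRC).
Step 3 — Denominator: 1 + jωRC = 1 + j·1.332e+04·34.1·4.7e-08 = 1 + j0.02135.
Step 4 — H = 0.9995 - j0.02134.
Step 5 — Magnitude: |H| = 0.9998 (-0.0 dB); phase: φ = -1.2°.

|H| = 0.9998 (-0.0 dB), φ = -1.2°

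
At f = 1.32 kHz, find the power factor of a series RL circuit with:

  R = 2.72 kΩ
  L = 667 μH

Step 1 — Angular frequency: ω = 2π·f = 2π·1320 = 8294 rad/s.
Step 2 — Component impedances:
  R: Z = R = 2720 Ω
  L: Z = jωL = j·8294·0.000667 = 0 + j5.532 Ω
Step 3 — Series combination: Z_total = R + L = 2720 + j5.532 Ω = 2720∠0.1° Ω.
Step 4 — Power factor: PF = cos(φ) = Re(Z)/|Z| = 2720/2720 = 1.
Step 5 — Type: Im(Z) = 5.532 ⇒ lagging (phase φ = 0.1°).

PF = 1 (lagging, φ = 0.1°)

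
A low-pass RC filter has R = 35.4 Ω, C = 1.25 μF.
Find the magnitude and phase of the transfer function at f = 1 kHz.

Step 1 — Angular frequency: ω = 2π·1000 = 6283 rad/s.
Step 2 — Transfer function: H(jω) = 1/(1 + jωRC).
Step 3 — Denominator: 1 + jωRC = 1 + j·6283·35.4·1.25e-06 = 1 + j0.278.
Step 4 — H = 0.9282 - j0.2581.
Step 5 — Magnitude: |H| = 0.9635 (-0.3 dB); phase: φ = -15.5°.

|H| = 0.9635 (-0.3 dB), φ = -15.5°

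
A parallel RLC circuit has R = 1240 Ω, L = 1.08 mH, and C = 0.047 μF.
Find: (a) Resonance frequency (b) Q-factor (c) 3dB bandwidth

Step 1 — Resonance: ω₀ = 1/√(LC) = 1/√(0.00108·4.7e-08) = 1.404e+05 rad/s.
Step 2 — f₀ = ω₀/(2π) = 2.234e+04 Hz.
Step 3 — Parallel Q: Q = R/(ω₀L) = 1240/(1.404e+05·0.00108) = 8.18.
Step 4 — Bandwidth: Δω = ω₀/Q = 1.716e+04 rad/s; BW = Δω/(2π) = 2731 Hz.

(a) f₀ = 2.234e+04 Hz  (b) Q = 8.18  (c) BW = 2731 Hz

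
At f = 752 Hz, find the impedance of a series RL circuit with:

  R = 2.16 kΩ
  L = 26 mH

Step 1 — Angular frequency: ω = 2π·f = 2π·752 = 4725 rad/s.
Step 2 — Component impedances:
  R: Z = R = 2160 Ω
  L: Z = jωL = j·4725·0.026 = 0 + j122.8 Ω
Step 3 — Series combination: Z_total = R + L = 2160 + j122.8 Ω = 2163∠3.3° Ω.

Z = 2160 + j122.8 Ω = 2163∠3.3° Ω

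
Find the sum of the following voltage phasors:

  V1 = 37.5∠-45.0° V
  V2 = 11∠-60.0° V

Step 1 — Convert each phasor to rectangular form:
  V1 = 37.5·(cos(-45.0°) + j·sin(-45.0°)) = 26.52 - j26.52 V
  V2 = 11·(cos(-60.0°) + j·sin(-60.0°)) = 5.5 - j9.526 V
Step 2 — Sum components: V_total = 32.02 - j36.04 V.
Step 3 — Convert to polar: |V_total| = 48.21 V, ∠V_total = -48.4°.

V_total = 48.21∠-48.4° V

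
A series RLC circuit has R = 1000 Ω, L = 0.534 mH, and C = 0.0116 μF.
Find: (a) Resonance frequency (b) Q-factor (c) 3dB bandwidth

Step 1 — Resonance: ω₀ = 1/√(LC) = 1/√(0.000534·1.16e-08) = 4.018e+05 rad/s.
Step 2 — f₀ = ω₀/(2π) = 6.395e+04 Hz.
Step 3 — Series Q: Q = ω₀L/R = 4.018e+05·0.000534/1000 = 0.2146.
Step 4 — Bandwidth: Δω = ω₀/Q = 1.873e+06 rad/s; BW = Δω/(2π) = 2.98e+05 Hz.

(a) f₀ = 6.395e+04 Hz  (b) Q = 0.2146  (c) BW = 2.98e+05 Hz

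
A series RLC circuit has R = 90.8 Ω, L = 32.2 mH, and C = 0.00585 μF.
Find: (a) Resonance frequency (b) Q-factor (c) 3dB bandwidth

Step 1 — Resonance: ω₀ = 1/√(LC) = 1/√(0.0322·5.85e-09) = 7.286e+04 rad/s.
Step 2 — f₀ = ω₀/(2π) = 1.16e+04 Hz.
Step 3 — Series Q: Q = ω₀L/R = 7.286e+04·0.0322/90.8 = 25.84.
Step 4 — Bandwidth: Δω = ω₀/Q = 2820 rad/s; BW = Δω/(2π) = 448.8 Hz.

(a) f₀ = 1.16e+04 Hz  (b) Q = 25.84  (c) BW = 448.8 Hz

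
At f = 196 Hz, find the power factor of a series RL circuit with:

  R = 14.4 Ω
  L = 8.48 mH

Step 1 — Angular frequency: ω = 2π·f = 2π·196 = 1232 rad/s.
Step 2 — Component impedances:
  R: Z = R = 14.4 Ω
  L: Z = jωL = j·1232·0.00848 = 0 + j10.44 Ω
Step 3 — Series combination: Z_total = R + L = 14.4 + j10.44 Ω = 17.79∠36.0° Ω.
Step 4 — Power factor: PF = cos(φ) = Re(Z)/|Z| = 14.4/17.788 = 0.8095.
Step 5 — Type: Im(Z) = 10.44 ⇒ lagging (phase φ = 36.0°).

PF = 0.8095 (lagging, φ = 36.0°)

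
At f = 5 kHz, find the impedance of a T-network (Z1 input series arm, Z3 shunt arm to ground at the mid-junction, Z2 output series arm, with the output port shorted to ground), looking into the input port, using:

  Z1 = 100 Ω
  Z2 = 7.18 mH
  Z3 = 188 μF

Step 1 — Angular frequency: ω = 2π·f = 2π·5000 = 3.142e+04 rad/s.
Step 2 — Component impedances:
  Z1: Z = R = 100 Ω
  Z2: Z = jωL = j·3.142e+04·0.00718 = 0 + j225.6 Ω
  Z3: Z = 1/(jωC) = -j/(ω·C) = 0 - j0.1693 Ω
Step 3 — With the output port shorted to ground, the output series arm Z2 runs from the junction to ground; the shunt arm Z3 also runs from the junction to ground. They appear in parallel: Z3 || Z2 = 0 - j0.1694 Ω.
Step 4 — Series with input arm Z1: Z_in = Z1 + (Z3 || Z2) = 100 - j0.1694 Ω = 100∠-0.1° Ω.

Z = 100 - j0.1694 Ω = 100∠-0.1° Ω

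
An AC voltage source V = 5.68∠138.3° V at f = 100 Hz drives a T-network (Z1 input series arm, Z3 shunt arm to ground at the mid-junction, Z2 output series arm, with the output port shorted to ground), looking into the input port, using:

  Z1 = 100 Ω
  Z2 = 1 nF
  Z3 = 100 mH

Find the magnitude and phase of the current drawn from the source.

Step 1 — Angular frequency: ω = 2π·f = 2π·100 = 628.3 rad/s.
Step 2 — Component impedances:
  Z1: Z = R = 100 Ω
  Z2: Z = 1/(jωC) = -j/(ω·C) = 0 - j1.592e+06 Ω
  Z3: Z = jωL = j·628.3·0.1 = 0 + j62.83 Ω
Step 3 — With the output port shorted to ground, the output series arm Z2 runs from the junction to ground; the shunt arm Z3 also runs from the junction to ground. They appear in parallel: Z3 || Z2 = 0 + j62.83 Ω.
Step 4 — Series with input arm Z1: Z_in = Z1 + (Z3 || Z2) = 100 + j62.83 Ω = 118.1∠32.1° Ω.
Step 5 — Source phasor: V = 5.68∠138.3° V = -4.241 + j3.779 V.
Step 6 — Ohm's law: I = V / Z_total = (-4.241 + j3.779) / (100 + j62.83) = -0.01338 + j0.04619 A.
Step 7 — Convert to polar: |I| = 0.04809 A, ∠I = 106.2°.

I = 0.04809∠106.2° A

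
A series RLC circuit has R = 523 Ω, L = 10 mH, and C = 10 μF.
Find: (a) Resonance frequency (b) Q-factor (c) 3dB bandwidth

Step 1 — Resonance: ω₀ = 1/√(LC) = 1/√(0.01·1e-05) = 3162 rad/s.
Step 2 — f₀ = ω₀/(2π) = 503.3 Hz.
Step 3 — Series Q: Q = ω₀L/R = 3162·0.01/523 = 0.06046.
Step 4 — Bandwidth: Δω = ω₀/Q = 5.23e+04 rad/s; BW = Δω/(2π) = 8324 Hz.

(a) f₀ = 503.3 Hz  (b) Q = 0.06046  (c) BW = 8324 Hz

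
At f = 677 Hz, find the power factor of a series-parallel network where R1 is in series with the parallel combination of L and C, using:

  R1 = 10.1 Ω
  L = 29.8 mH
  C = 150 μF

Step 1 — Angular frequency: ω = 2π·f = 2π·677 = 4254 rad/s.
Step 2 — Component impedances:
  R1: Z = R = 10.1 Ω
  L: Z = jωL = j·4254·0.0298 = 0 + j126.8 Ω
  C: Z = 1/(jωC) = -j/(ω·C) = 0 - j1.567 Ω
Step 3 — Parallel branch: L || C = 1/(1/L + 1/C) = 0 - j1.587 Ω.
Step 4 — Series with R1: Z_total = R1 + (L || C) = 10.1 - j1.587 Ω = 10.22∠-8.9° Ω.
Step 5 — Power factor: PF = cos(φ) = Re(Z)/|Z| = 10.1/10.224 = 0.9879.
Step 6 — Type: Im(Z) = -1.587 ⇒ leading (phase φ = -8.9°).

PF = 0.9879 (leading, φ = -8.9°)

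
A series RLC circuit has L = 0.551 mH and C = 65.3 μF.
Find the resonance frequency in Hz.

Step 1 — Resonance condition Im(Z)=0 gives ω₀ = 1/√(LC).
Step 2 — ω₀ = 1/√(0.000551·6.53e-05) = 5272 rad/s.
Step 3 — f₀ = ω₀/(2π) = 839 Hz.

f₀ = 839 Hz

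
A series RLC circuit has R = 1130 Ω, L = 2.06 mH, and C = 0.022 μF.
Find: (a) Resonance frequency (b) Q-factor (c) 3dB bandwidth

Step 1 — Resonance condition Im(Z)=0 gives ω₀ = 1/√(LC).
Step 2 — ω₀ = 1/√(0.00206·2.2e-08) = 1.485e+05 rad/s.
Step 3 — f₀ = ω₀/(2π) = 2.364e+04 Hz.
Step 4 — Series Q: Q = ω₀L/R = 1.485e+05·0.00206/1130 = 0.2708.
Step 5 — 3dB bandwidth: Δω = ω₀/Q = 5.485e+05 rad/s; BW = Δω/(2π) = 8.73e+04 Hz.

(a) f₀ = 2.364e+04 Hz  (b) Q = 0.2708  (c) BW = 8.73e+04 Hz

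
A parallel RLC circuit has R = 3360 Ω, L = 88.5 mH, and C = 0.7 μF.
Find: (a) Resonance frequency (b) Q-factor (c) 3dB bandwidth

Step 1 — Resonance: ω₀ = 1/√(LC) = 1/√(0.0885·7e-07) = 4018 rad/s.
Step 2 — f₀ = ω₀/(2π) = 639.4 Hz.
Step 3 — Parallel Q: Q = R/(ω₀L) = 3360/(4018·0.0885) = 9.45.
Step 4 — Bandwidth: Δω = ω₀/Q = 425.2 rad/s; BW = Δω/(2π) = 67.67 Hz.

(a) f₀ = 639.4 Hz  (b) Q = 9.45  (c) BW = 67.67 Hz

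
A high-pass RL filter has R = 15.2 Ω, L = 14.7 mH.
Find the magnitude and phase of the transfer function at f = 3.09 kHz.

Step 1 — Angular frequency: ω = 2π·3090 = 1.942e+04 rad/s.
Step 2 — Transfer function: H(jω) = jωL/(R + jωL).
Step 3 — Numerator jωL = j·285.4; denominator R + jωL = 15.2 + j285.4.
Step 4 — H = 0.9972 + j0.05311.
Step 5 — Magnitude: |H| = 0.9986 (-0.0 dB); phase: φ = 3.0°.

|H| = 0.9986 (-0.0 dB), φ = 3.0°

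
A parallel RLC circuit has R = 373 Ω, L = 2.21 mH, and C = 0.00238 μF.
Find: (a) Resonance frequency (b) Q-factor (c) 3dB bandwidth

Step 1 — Resonance: ω₀ = 1/√(LC) = 1/√(0.00221·2.38e-09) = 4.36e+05 rad/s.
Step 2 — f₀ = ω₀/(2π) = 6.94e+04 Hz.
Step 3 — Parallel Q: Q = R/(ω₀L) = 373/(4.36e+05·0.00221) = 0.3871.
Step 4 — Bandwidth: Δω = ω₀/Q = 1.126e+06 rad/s; BW = Δω/(2π) = 1.793e+05 Hz.

(a) f₀ = 6.94e+04 Hz  (b) Q = 0.3871  (c) BW = 1.793e+05 Hz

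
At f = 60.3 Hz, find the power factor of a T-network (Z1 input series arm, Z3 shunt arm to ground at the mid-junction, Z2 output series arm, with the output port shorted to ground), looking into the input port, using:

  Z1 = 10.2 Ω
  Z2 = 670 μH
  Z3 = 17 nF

Step 1 — Angular frequency: ω = 2π·f = 2π·60.3 = 378.9 rad/s.
Step 2 — Component impedances:
  Z1: Z = R = 10.2 Ω
  Z2: Z = jωL = j·378.9·0.00067 = 0 + j0.2538 Ω
  Z3: Z = 1/(jωC) = -j/(ω·C) = 0 - j1.553e+05 Ω
Step 3 — With the output port shorted to ground, the output series arm Z2 runs from the junction to ground; the shunt arm Z3 also runs from the junction to ground. They appear in parallel: Z3 || Z2 = 0 + j0.2538 Ω.
Step 4 — Series with input arm Z1: Z_in = Z1 + (Z3 || Z2) = 10.2 + j0.2538 Ω = 10.2∠1.4° Ω.
Step 5 — Power factor: PF = cos(φ) = Re(Z)/|Z| = 10.2/10.203 = 0.9997.
Step 6 — Type: Im(Z) = 0.2538 ⇒ lagging (phase φ = 1.4°).

PF = 0.9997 (lagging, φ = 1.4°)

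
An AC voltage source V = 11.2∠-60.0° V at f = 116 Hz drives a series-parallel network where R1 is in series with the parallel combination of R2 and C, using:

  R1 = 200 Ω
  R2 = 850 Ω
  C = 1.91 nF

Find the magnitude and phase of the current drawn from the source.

Step 1 — Angular frequency: ω = 2π·f = 2π·116 = 728.8 rad/s.
Step 2 — Component impedances:
  R1: Z = R = 200 Ω
  R2: Z = R = 850 Ω
  C: Z = 1/(jωC) = -j/(ω·C) = 0 - j7.183e+05 Ω
Step 3 — Parallel branch: R2 || C = 1/(1/R2 + 1/C) = 850 - j1.006 Ω.
Step 4 — Series with R1: Z_total = R1 + (R2 || C) = 1050 - j1.006 Ω = 1050∠-0.1° Ω.
Step 5 — Source phasor: V = 11.2∠-60.0° V = 5.6 - j9.699 V.
Step 6 — Ohm's law: I = V / Z_total = (5.6 - j9.699) / (1050 - j1.006) = 0.005342 - j0.009232 A.
Step 7 — Convert to polar: |I| = 0.01067 A, ∠I = -59.9°.

I = 0.01067∠-59.9° A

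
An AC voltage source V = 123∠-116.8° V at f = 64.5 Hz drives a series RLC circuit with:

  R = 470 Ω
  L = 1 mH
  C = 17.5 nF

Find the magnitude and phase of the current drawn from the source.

Step 1 — Angular frequency: ω = 2π·f = 2π·64.5 = 405.3 rad/s.
Step 2 — Component impedances:
  R: Z = R = 470 Ω
  L: Z = jωL = j·405.3·0.001 = 0 + j0.4053 Ω
  C: Z = 1/(jωC) = -j/(ω·C) = 0 - j1.41e+05 Ω
Step 3 — Series combination: Z_total = R + L + C = 470 - j1.41e+05 Ω = 1.41e+05∠-89.8° Ω.
Step 4 — Source phasor: V = 123∠-116.8° V = -55.46 - j109.8 V.
Step 5 — Ohm's law: I = V / Z_total = (-55.46 - j109.8) / (470 - j1.41e+05) = 0.0007773 - j0.0003959 A.
Step 6 — Convert to polar: |I| = 0.0008723 A, ∠I = -27.0°.

I = 0.0008723∠-27.0° A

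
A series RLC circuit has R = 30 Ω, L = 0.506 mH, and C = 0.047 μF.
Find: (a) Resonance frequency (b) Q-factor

Step 1 — Resonance condition Im(Z)=0 gives ω₀ = 1/√(LC).
Step 2 — ω₀ = 1/√(0.000506·4.7e-08) = 2.051e+05 rad/s.
Step 3 — f₀ = ω₀/(2π) = 3.264e+04 Hz.
Step 4 — Series Q: Q = ω₀L/R = 2.051e+05·0.000506/30 = 3.459.

(a) f₀ = 3.264e+04 Hz  (b) Q = 3.459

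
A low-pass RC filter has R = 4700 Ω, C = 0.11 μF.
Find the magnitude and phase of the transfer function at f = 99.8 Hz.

Step 1 — Angular frequency: ω = 2π·99.8 = 627.1 rad/s.
Step 2 — Transfer function: H(jω) = 1/(1 + jωRC).
Step 3 — Denominator: 1 + jωRC = 1 + j·627.1·4700·1.1e-07 = 1 + j0.3242.
Step 4 — H = 0.9049 - j0.2934.
Step 5 — Magnitude: |H| = 0.9513 (-0.4 dB); phase: φ = -18.0°.

|H| = 0.9513 (-0.4 dB), φ = -18.0°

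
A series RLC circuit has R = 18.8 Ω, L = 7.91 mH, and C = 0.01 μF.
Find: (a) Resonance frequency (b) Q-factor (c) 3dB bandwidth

Step 1 — Resonance: ω₀ = 1/√(LC) = 1/√(0.00791·1e-08) = 1.124e+05 rad/s.
Step 2 — f₀ = ω₀/(2π) = 1.79e+04 Hz.
Step 3 — Series Q: Q = ω₀L/R = 1.124e+05·0.00791/18.8 = 47.31.
Step 4 — Bandwidth: Δω = ω₀/Q = 2377 rad/s; BW = Δω/(2π) = 378.3 Hz.

(a) f₀ = 1.79e+04 Hz  (b) Q = 47.31  (c) BW = 378.3 Hz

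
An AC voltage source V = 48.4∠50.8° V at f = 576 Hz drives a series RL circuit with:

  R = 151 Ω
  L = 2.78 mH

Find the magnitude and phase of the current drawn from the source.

Step 1 — Angular frequency: ω = 2π·f = 2π·576 = 3619 rad/s.
Step 2 — Component impedances:
  R: Z = R = 151 Ω
  L: Z = jωL = j·3619·0.00278 = 0 + j10.06 Ω
Step 3 — Series combination: Z_total = R + L = 151 + j10.06 Ω = 151.3∠3.8° Ω.
Step 4 — Source phasor: V = 48.4∠50.8° V = 30.59 + j37.51 V.
Step 5 — Ohm's law: I = V / Z_total = (30.59 + j37.51) / (151 + j10.06) = 0.2182 + j0.2339 A.
Step 6 — Convert to polar: |I| = 0.3198 A, ∠I = 47.0°.

I = 0.3198∠47.0° A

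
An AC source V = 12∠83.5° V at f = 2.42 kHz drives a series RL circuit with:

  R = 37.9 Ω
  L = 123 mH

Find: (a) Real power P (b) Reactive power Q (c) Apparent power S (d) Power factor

Step 1 — Angular frequency: ω = 2π·f = 2π·2420 = 1.521e+04 rad/s.
Step 2 — Component impedances:
  R: Z = R = 37.9 Ω
  L: Z = jωL = j·1.521e+04·0.123 = 0 + j1870 Ω
Step 3 — Series combination: Z_total = R + L = 37.9 + j1870 Ω = 1871∠88.8° Ω.
Step 4 — Source phasor: V = 12∠83.5° V = 1.358 + j11.92 V.
Step 5 — Current: I = V / Z = 0.006387 - j0.0005969 A = 0.006415∠-5.3° A.
Step 6 — Complex power: S = V·I* = 0.00156 + j0.07696 VA.
Step 7 — Real power: P = Re(S) = 0.00156 W.
Step 8 — Reactive power: Q = Im(S) = 0.07696 VAR.
Step 9 — Apparent power: |S| = 0.07698 VA.
Step 10 — Power factor: PF = P/|S| = 0.02026 (lagging).

(a) P = 0.00156 W  (b) Q = 0.07696 VAR  (c) S = 0.07698 VA  (d) PF = 0.02026 (lagging)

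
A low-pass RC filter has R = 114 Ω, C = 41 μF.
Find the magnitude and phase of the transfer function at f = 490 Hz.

Step 1 — Angular frequency: ω = 2π·490 = 3079 rad/s.
Step 2 — Transfer function: H(jω) = 1/(1 + jωRC).
Step 3 — Denominator: 1 + jωRC = 1 + j·3079·114·4.1e-05 = 1 + j14.39.
Step 4 — H = 0.004806 - j0.06916.
Step 5 — Magnitude: |H| = 0.06932 (-23.2 dB); phase: φ = -86.0°.

|H| = 0.06932 (-23.2 dB), φ = -86.0°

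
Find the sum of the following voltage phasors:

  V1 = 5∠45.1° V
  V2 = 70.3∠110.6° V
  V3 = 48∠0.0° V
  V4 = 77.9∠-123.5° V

Step 1 — Convert each phasor to rectangular form:
  V1 = 5·(cos(45.1°) + j·sin(45.1°)) = 3.529 + j3.542 V
  V2 = 70.3·(cos(110.6°) + j·sin(110.6°)) = -24.73 + j65.8 V
  V3 = 48·(cos(0.0°) + j·sin(0.0°)) = 48 V
  V4 = 77.9·(cos(-123.5°) + j·sin(-123.5°)) = -43 - j64.96 V
Step 2 — Sum components: V_total = -16.2 + j4.387 V.
Step 3 — Convert to polar: |V_total| = 16.78 V, ∠V_total = 164.8°.

V_total = 16.78∠164.8° V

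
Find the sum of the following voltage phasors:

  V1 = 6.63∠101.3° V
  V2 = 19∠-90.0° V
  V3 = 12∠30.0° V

Step 1 — Convert each phasor to rectangular form:
  V1 = 6.63·(cos(101.3°) + j·sin(101.3°)) = -1.299 + j6.501 V
  V2 = 19·(cos(-90.0°) + j·sin(-90.0°)) = 0 - j19 V
  V3 = 12·(cos(30.0°) + j·sin(30.0°)) = 10.39 + j6 V
Step 2 — Sum components: V_total = 9.093 - j6.499 V.
Step 3 — Convert to polar: |V_total| = 11.18 V, ∠V_total = -35.6°.

V_total = 11.18∠-35.6° V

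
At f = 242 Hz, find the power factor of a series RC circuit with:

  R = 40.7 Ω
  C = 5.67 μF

Step 1 — Angular frequency: ω = 2π·f = 2π·242 = 1521 rad/s.
Step 2 — Component impedances:
  R: Z = R = 40.7 Ω
  C: Z = 1/(jωC) = -j/(ω·C) = 0 - j116 Ω
Step 3 — Series combination: Z_total = R + C = 40.7 - j116 Ω = 122.9∠-70.7° Ω.
Step 4 — Power factor: PF = cos(φ) = Re(Z)/|Z| = 40.7/122.92 = 0.3311.
Step 5 — Type: Im(Z) = -116 ⇒ leading (phase φ = -70.7°).

PF = 0.3311 (leading, φ = -70.7°)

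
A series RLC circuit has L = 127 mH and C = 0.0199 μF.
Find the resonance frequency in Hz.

Step 1 — Resonance condition Im(Z)=0 gives ω₀ = 1/√(LC).
Step 2 — ω₀ = 1/√(0.127·1.99e-08) = 1.989e+04 rad/s.
Step 3 — f₀ = ω₀/(2π) = 3166 Hz.

f₀ = 3166 Hz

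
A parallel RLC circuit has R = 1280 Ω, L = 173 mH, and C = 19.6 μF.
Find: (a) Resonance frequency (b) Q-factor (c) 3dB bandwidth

Step 1 — Resonance: ω₀ = 1/√(LC) = 1/√(0.173·1.96e-05) = 543.1 rad/s.
Step 2 — f₀ = ω₀/(2π) = 86.43 Hz.
Step 3 — Parallel Q: Q = R/(ω₀L) = 1280/(543.1·0.173) = 13.62.
Step 4 — Bandwidth: Δω = ω₀/Q = 39.86 rad/s; BW = Δω/(2π) = 6.344 Hz.

(a) f₀ = 86.43 Hz  (b) Q = 13.62  (c) BW = 6.344 Hz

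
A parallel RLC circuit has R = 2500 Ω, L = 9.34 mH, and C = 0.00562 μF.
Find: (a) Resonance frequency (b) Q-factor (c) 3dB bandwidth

Step 1 — Resonance: ω₀ = 1/√(LC) = 1/√(0.00934·5.62e-09) = 1.38e+05 rad/s.
Step 2 — f₀ = ω₀/(2π) = 2.197e+04 Hz.
Step 3 — Parallel Q: Q = R/(ω₀L) = 2500/(1.38e+05·0.00934) = 1.939.
Step 4 — Bandwidth: Δω = ω₀/Q = 7.117e+04 rad/s; BW = Δω/(2π) = 1.133e+04 Hz.

(a) f₀ = 2.197e+04 Hz  (b) Q = 1.939  (c) BW = 1.133e+04 Hz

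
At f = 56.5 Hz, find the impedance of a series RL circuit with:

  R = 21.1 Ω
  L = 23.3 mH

Step 1 — Angular frequency: ω = 2π·f = 2π·56.5 = 355 rad/s.
Step 2 — Component impedances:
  R: Z = R = 21.1 Ω
  L: Z = jωL = j·355·0.0233 = 0 + j8.271 Ω
Step 3 — Series combination: Z_total = R + L = 21.1 + j8.271 Ω = 22.66∠21.4° Ω.

Z = 21.1 + j8.271 Ω = 22.66∠21.4° Ω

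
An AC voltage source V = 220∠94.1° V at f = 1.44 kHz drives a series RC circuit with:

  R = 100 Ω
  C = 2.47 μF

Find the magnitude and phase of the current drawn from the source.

Step 1 — Angular frequency: ω = 2π·f = 2π·1440 = 9048 rad/s.
Step 2 — Component impedances:
  R: Z = R = 100 Ω
  C: Z = 1/(jωC) = -j/(ω·C) = 0 - j44.75 Ω
Step 3 — Series combination: Z_total = R + C = 100 - j44.75 Ω = 109.6∠-24.1° Ω.
Step 4 — Source phasor: V = 220∠94.1° V = -15.73 + j219.4 V.
Step 5 — Ohm's law: I = V / Z_total = (-15.73 + j219.4) / (100 - j44.75) = -0.9492 + j1.77 A.
Step 6 — Convert to polar: |I| = 2.008 A, ∠I = 118.2°.

I = 2.008∠118.2° A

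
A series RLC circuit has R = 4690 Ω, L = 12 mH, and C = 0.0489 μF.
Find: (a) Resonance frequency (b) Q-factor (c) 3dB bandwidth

Step 1 — Resonance: ω₀ = 1/√(LC) = 1/√(0.012·4.89e-08) = 4.128e+04 rad/s.
Step 2 — f₀ = ω₀/(2π) = 6570 Hz.
Step 3 — Series Q: Q = ω₀L/R = 4.128e+04·0.012/4690 = 0.1056.
Step 4 — Bandwidth: Δω = ω₀/Q = 3.908e+05 rad/s; BW = Δω/(2π) = 6.22e+04 Hz.

(a) f₀ = 6570 Hz  (b) Q = 0.1056  (c) BW = 6.22e+04 Hz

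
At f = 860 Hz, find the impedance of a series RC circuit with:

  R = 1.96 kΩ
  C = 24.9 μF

Step 1 — Angular frequency: ω = 2π·f = 2π·860 = 5404 rad/s.
Step 2 — Component impedances:
  R: Z = R = 1960 Ω
  C: Z = 1/(jωC) = -j/(ω·C) = 0 - j7.432 Ω
Step 3 — Series combination: Z_total = R + C = 1960 - j7.432 Ω = 1960∠-0.2° Ω.

Z = 1960 - j7.432 Ω = 1960∠-0.2° Ω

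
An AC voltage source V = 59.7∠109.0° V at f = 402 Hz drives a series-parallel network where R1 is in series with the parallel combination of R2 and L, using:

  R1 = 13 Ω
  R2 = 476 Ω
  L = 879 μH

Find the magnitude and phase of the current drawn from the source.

Step 1 — Angular frequency: ω = 2π·f = 2π·402 = 2526 rad/s.
Step 2 — Component impedances:
  R1: Z = R = 13 Ω
  R2: Z = R = 476 Ω
  L: Z = jωL = j·2526·0.000879 = 0 + j2.22 Ω
Step 3 — Parallel branch: R2 || L = 1/(1/R2 + 1/L) = 0.01036 + j2.22 Ω.
Step 4 — Series with R1: Z_total = R1 + (R2 || L) = 13.01 + j2.22 Ω = 13.2∠9.7° Ω.
Step 5 — Source phasor: V = 59.7∠109.0° V = -19.44 + j56.45 V.
Step 6 — Ohm's law: I = V / Z_total = (-19.44 + j56.45) / (13.01 + j2.22) = -0.7322 + j4.464 A.
Step 7 — Convert to polar: |I| = 4.523 A, ∠I = 99.3°.

I = 4.523∠99.3° A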